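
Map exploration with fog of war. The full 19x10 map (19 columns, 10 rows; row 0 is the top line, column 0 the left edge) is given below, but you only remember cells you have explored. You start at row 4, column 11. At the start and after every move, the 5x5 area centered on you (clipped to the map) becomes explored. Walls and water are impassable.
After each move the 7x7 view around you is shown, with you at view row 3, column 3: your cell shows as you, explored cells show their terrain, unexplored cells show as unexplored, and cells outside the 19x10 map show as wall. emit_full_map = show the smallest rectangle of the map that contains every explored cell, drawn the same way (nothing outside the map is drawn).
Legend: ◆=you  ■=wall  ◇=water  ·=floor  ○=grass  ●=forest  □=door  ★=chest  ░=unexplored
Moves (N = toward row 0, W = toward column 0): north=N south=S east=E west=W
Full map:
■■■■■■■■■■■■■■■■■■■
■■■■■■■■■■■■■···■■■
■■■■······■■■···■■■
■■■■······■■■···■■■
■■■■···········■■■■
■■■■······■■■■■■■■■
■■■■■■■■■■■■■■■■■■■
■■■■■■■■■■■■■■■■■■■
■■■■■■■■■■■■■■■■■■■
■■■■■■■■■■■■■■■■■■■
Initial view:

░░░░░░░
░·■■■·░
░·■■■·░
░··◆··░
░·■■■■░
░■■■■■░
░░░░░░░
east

░░░░░░░
·■■■··░
·■■■··░
···◆··░
·■■■■■░
■■■■■■░
░░░░░░░

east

░░░░░░░
■■■···░
■■■···░
···◆·■░
■■■■■■░
■■■■■■░
░░░░░░░

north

░░░░░░░
░■■···░
■■■···░
■■■◆··░
·····■░
■■■■■■░
■■■■■■░

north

■■■■■■■
░■■■■■░
░■■···░
■■■◆··░
■■■···░
·····■░
■■■■■■░

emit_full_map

░░■■■■■
░░■■···
·■■■◆··
·■■■···
······■
·■■■■■■
■■■■■■■

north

■■■■■■■
■■■■■■■
░■■■■■░
░■■◆··░
■■■···░
■■■···░
·····■░

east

■■■■■■■
■■■■■■■
■■■■■■░
■■·◆·■░
■■···■░
■■···■░
····■░░

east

■■■■■■■
■■■■■■■
■■■■■■░
■··◆■■░
■···■■░
■···■■░
···■░░░

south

■■■■■■■
■■■■■■░
■···■■░
■··◆■■░
■···■■░
···■■■░
■■■■░░░

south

■■■■■■░
■···■■░
■···■■░
■··◆■■░
···■■■░
■■■■■■░
■■■■░░░

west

■■■■■■■
■■···■■
■■···■■
■■·◆·■■
····■■■
■■■■■■■
■■■■■░░

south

■■···■■
■■···■■
■■···■■
···◆■■■
■■■■■■■
■■■■■■░
░░░░░░░

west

░■■···■
■■■···■
■■■···■
···◆·■■
■■■■■■■
■■■■■■■
░░░░░░░

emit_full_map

░░■■■■■■■
░░■■···■■
·■■■···■■
·■■■···■■
····◆·■■■
·■■■■■■■■
■■■■■■■■░

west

░░■■···
·■■■···
·■■■···
···◆··■
·■■■■■■
■■■■■■■
░░░░░░░

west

░░░■■··
░·■■■··
░·■■■··
░··◆···
░·■■■■■
░■■■■■■
░░░░░░░

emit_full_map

░░■■■■■■■
░░■■···■■
·■■■···■■
·■■■···■■
··◆···■■■
·■■■■■■■■
■■■■■■■■░


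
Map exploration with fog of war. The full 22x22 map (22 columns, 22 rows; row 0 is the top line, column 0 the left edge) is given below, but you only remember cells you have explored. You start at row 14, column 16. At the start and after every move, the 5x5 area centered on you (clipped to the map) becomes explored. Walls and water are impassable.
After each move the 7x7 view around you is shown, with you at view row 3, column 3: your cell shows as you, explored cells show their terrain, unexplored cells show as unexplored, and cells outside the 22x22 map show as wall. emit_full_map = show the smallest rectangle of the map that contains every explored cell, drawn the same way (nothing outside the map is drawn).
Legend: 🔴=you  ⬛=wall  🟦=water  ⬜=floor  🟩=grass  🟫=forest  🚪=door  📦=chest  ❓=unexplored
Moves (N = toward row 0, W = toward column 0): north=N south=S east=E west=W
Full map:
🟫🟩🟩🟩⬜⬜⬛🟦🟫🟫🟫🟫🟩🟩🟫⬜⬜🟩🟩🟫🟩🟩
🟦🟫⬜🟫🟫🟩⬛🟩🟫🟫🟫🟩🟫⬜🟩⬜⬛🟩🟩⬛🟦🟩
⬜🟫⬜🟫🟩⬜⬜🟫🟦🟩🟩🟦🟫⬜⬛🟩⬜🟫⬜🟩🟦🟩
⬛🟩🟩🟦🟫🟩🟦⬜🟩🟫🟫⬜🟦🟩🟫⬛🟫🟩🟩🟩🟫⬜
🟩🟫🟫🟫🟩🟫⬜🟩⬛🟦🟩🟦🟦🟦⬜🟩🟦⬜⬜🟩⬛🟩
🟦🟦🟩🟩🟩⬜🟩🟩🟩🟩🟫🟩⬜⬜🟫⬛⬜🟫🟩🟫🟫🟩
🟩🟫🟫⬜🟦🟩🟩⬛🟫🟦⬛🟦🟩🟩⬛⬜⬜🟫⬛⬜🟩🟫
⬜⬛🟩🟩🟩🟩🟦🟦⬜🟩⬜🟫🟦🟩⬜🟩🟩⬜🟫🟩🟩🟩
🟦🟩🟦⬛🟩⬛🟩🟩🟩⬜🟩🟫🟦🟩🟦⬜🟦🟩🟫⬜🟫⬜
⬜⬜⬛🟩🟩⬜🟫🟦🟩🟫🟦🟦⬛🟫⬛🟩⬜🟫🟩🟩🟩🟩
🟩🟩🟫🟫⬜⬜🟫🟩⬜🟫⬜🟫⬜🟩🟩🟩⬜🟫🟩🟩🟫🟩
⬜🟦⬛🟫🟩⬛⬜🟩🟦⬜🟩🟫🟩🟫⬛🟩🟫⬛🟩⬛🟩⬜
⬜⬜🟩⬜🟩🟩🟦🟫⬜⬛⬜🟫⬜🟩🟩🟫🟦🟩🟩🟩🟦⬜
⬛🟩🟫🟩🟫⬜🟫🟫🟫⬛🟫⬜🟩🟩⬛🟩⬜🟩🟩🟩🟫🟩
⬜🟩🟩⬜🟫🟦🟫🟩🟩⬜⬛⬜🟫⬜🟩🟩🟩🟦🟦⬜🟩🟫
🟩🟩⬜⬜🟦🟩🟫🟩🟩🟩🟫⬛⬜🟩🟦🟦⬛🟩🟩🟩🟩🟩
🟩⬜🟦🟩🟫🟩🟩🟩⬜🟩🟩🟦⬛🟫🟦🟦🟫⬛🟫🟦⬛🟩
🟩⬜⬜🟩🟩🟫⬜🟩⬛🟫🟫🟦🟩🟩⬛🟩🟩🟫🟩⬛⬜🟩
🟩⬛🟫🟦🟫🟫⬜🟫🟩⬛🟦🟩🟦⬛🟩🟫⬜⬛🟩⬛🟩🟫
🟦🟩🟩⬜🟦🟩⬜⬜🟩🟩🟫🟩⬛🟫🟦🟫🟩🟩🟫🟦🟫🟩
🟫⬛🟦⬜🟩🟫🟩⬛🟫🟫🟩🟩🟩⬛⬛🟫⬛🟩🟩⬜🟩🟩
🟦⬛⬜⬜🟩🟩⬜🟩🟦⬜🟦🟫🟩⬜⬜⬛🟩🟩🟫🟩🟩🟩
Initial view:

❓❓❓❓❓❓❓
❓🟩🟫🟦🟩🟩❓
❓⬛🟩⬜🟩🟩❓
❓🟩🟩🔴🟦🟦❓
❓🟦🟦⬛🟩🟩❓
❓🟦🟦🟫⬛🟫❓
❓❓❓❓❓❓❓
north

❓❓❓❓❓❓❓
❓⬛🟩🟫⬛🟩❓
❓🟩🟫🟦🟩🟩❓
❓⬛🟩🔴🟩🟩❓
❓🟩🟩🟩🟦🟦❓
❓🟦🟦⬛🟩🟩❓
❓🟦🟦🟫⬛🟫❓

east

❓❓❓❓❓❓❓
⬛🟩🟫⬛🟩⬛❓
🟩🟫🟦🟩🟩🟩❓
⬛🟩⬜🔴🟩🟩❓
🟩🟩🟩🟦🟦⬜❓
🟦🟦⬛🟩🟩🟩❓
🟦🟦🟫⬛🟫❓❓

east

❓❓❓❓❓❓❓
🟩🟫⬛🟩⬛🟩❓
🟫🟦🟩🟩🟩🟦❓
🟩⬜🟩🔴🟩🟫❓
🟩🟩🟦🟦⬜🟩❓
🟦⬛🟩🟩🟩🟩❓
🟦🟫⬛🟫❓❓❓

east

❓❓❓❓❓❓⬛
🟫⬛🟩⬛🟩⬜⬛
🟦🟩🟩🟩🟦⬜⬛
⬜🟩🟩🔴🟫🟩⬛
🟩🟦🟦⬜🟩🟫⬛
⬛🟩🟩🟩🟩🟩⬛
🟫⬛🟫❓❓❓⬛

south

🟫⬛🟩⬛🟩⬜⬛
🟦🟩🟩🟩🟦⬜⬛
⬜🟩🟩🟩🟫🟩⬛
🟩🟦🟦🔴🟩🟫⬛
⬛🟩🟩🟩🟩🟩⬛
🟫⬛🟫🟦⬛🟩⬛
❓❓❓❓❓❓⬛

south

🟦🟩🟩🟩🟦⬜⬛
⬜🟩🟩🟩🟫🟩⬛
🟩🟦🟦⬜🟩🟫⬛
⬛🟩🟩🔴🟩🟩⬛
🟫⬛🟫🟦⬛🟩⬛
❓🟫🟩⬛⬜🟩⬛
❓❓❓❓❓❓⬛

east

🟩🟩🟩🟦⬜⬛⬛
🟩🟩🟩🟫🟩⬛⬛
🟦🟦⬜🟩🟫⬛⬛
🟩🟩🟩🔴🟩⬛⬛
⬛🟫🟦⬛🟩⬛⬛
🟫🟩⬛⬜🟩⬛⬛
❓❓❓❓❓⬛⬛

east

🟩🟩🟦⬜⬛⬛⬛
🟩🟩🟫🟩⬛⬛⬛
🟦⬜🟩🟫⬛⬛⬛
🟩🟩🟩🔴⬛⬛⬛
🟫🟦⬛🟩⬛⬛⬛
🟩⬛⬜🟩⬛⬛⬛
❓❓❓❓⬛⬛⬛

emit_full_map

⬛🟩🟫⬛🟩⬛🟩⬜
🟩🟫🟦🟩🟩🟩🟦⬜
⬛🟩⬜🟩🟩🟩🟫🟩
🟩🟩🟩🟦🟦⬜🟩🟫
🟦🟦⬛🟩🟩🟩🟩🔴
🟦🟦🟫⬛🟫🟦⬛🟩
❓❓❓🟫🟩⬛⬜🟩

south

🟩🟩🟫🟩⬛⬛⬛
🟦⬜🟩🟫⬛⬛⬛
🟩🟩🟩🟩⬛⬛⬛
🟫🟦⬛🔴⬛⬛⬛
🟩⬛⬜🟩⬛⬛⬛
❓⬛🟩🟫⬛⬛⬛
❓❓❓❓⬛⬛⬛

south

🟦⬜🟩🟫⬛⬛⬛
🟩🟩🟩🟩⬛⬛⬛
🟫🟦⬛🟩⬛⬛⬛
🟩⬛⬜🔴⬛⬛⬛
❓⬛🟩🟫⬛⬛⬛
❓🟦🟫🟩⬛⬛⬛
❓❓❓❓⬛⬛⬛

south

🟩🟩🟩🟩⬛⬛⬛
🟫🟦⬛🟩⬛⬛⬛
🟩⬛⬜🟩⬛⬛⬛
❓⬛🟩🔴⬛⬛⬛
❓🟦🟫🟩⬛⬛⬛
❓⬜🟩🟩⬛⬛⬛
❓❓❓❓⬛⬛⬛

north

🟦⬜🟩🟫⬛⬛⬛
🟩🟩🟩🟩⬛⬛⬛
🟫🟦⬛🟩⬛⬛⬛
🟩⬛⬜🔴⬛⬛⬛
❓⬛🟩🟫⬛⬛⬛
❓🟦🟫🟩⬛⬛⬛
❓⬜🟩🟩⬛⬛⬛

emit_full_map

⬛🟩🟫⬛🟩⬛🟩⬜
🟩🟫🟦🟩🟩🟩🟦⬜
⬛🟩⬜🟩🟩🟩🟫🟩
🟩🟩🟩🟦🟦⬜🟩🟫
🟦🟦⬛🟩🟩🟩🟩🟩
🟦🟦🟫⬛🟫🟦⬛🟩
❓❓❓🟫🟩⬛⬜🔴
❓❓❓❓❓⬛🟩🟫
❓❓❓❓❓🟦🟫🟩
❓❓❓❓❓⬜🟩🟩

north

🟩🟩🟫🟩⬛⬛⬛
🟦⬜🟩🟫⬛⬛⬛
🟩🟩🟩🟩⬛⬛⬛
🟫🟦⬛🔴⬛⬛⬛
🟩⬛⬜🟩⬛⬛⬛
❓⬛🟩🟫⬛⬛⬛
❓🟦🟫🟩⬛⬛⬛

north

🟩🟩🟦⬜⬛⬛⬛
🟩🟩🟫🟩⬛⬛⬛
🟦⬜🟩🟫⬛⬛⬛
🟩🟩🟩🔴⬛⬛⬛
🟫🟦⬛🟩⬛⬛⬛
🟩⬛⬜🟩⬛⬛⬛
❓⬛🟩🟫⬛⬛⬛

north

🟩⬛🟩⬜⬛⬛⬛
🟩🟩🟦⬜⬛⬛⬛
🟩🟩🟫🟩⬛⬛⬛
🟦⬜🟩🔴⬛⬛⬛
🟩🟩🟩🟩⬛⬛⬛
🟫🟦⬛🟩⬛⬛⬛
🟩⬛⬜🟩⬛⬛⬛

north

❓❓❓❓⬛⬛⬛
🟩⬛🟩⬜⬛⬛⬛
🟩🟩🟦⬜⬛⬛⬛
🟩🟩🟫🔴⬛⬛⬛
🟦⬜🟩🟫⬛⬛⬛
🟩🟩🟩🟩⬛⬛⬛
🟫🟦⬛🟩⬛⬛⬛

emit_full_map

⬛🟩🟫⬛🟩⬛🟩⬜
🟩🟫🟦🟩🟩🟩🟦⬜
⬛🟩⬜🟩🟩🟩🟫🔴
🟩🟩🟩🟦🟦⬜🟩🟫
🟦🟦⬛🟩🟩🟩🟩🟩
🟦🟦🟫⬛🟫🟦⬛🟩
❓❓❓🟫🟩⬛⬜🟩
❓❓❓❓❓⬛🟩🟫
❓❓❓❓❓🟦🟫🟩
❓❓❓❓❓⬜🟩🟩

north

❓❓❓❓⬛⬛⬛
❓🟩🟫🟩⬛⬛⬛
🟩⬛🟩⬜⬛⬛⬛
🟩🟩🟦🔴⬛⬛⬛
🟩🟩🟫🟩⬛⬛⬛
🟦⬜🟩🟫⬛⬛⬛
🟩🟩🟩🟩⬛⬛⬛

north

❓❓❓❓⬛⬛⬛
❓🟩🟩🟩⬛⬛⬛
❓🟩🟫🟩⬛⬛⬛
🟩⬛🟩🔴⬛⬛⬛
🟩🟩🟦⬜⬛⬛⬛
🟩🟩🟫🟩⬛⬛⬛
🟦⬜🟩🟫⬛⬛⬛

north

❓❓❓❓⬛⬛⬛
❓⬜🟫⬜⬛⬛⬛
❓🟩🟩🟩⬛⬛⬛
❓🟩🟫🔴⬛⬛⬛
🟩⬛🟩⬜⬛⬛⬛
🟩🟩🟦⬜⬛⬛⬛
🟩🟩🟫🟩⬛⬛⬛

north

❓❓❓❓⬛⬛⬛
❓🟩🟩🟩⬛⬛⬛
❓⬜🟫⬜⬛⬛⬛
❓🟩🟩🔴⬛⬛⬛
❓🟩🟫🟩⬛⬛⬛
🟩⬛🟩⬜⬛⬛⬛
🟩🟩🟦⬜⬛⬛⬛

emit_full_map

❓❓❓❓❓🟩🟩🟩
❓❓❓❓❓⬜🟫⬜
❓❓❓❓❓🟩🟩🔴
❓❓❓❓❓🟩🟫🟩
⬛🟩🟫⬛🟩⬛🟩⬜
🟩🟫🟦🟩🟩🟩🟦⬜
⬛🟩⬜🟩🟩🟩🟫🟩
🟩🟩🟩🟦🟦⬜🟩🟫
🟦🟦⬛🟩🟩🟩🟩🟩
🟦🟦🟫⬛🟫🟦⬛🟩
❓❓❓🟫🟩⬛⬜🟩
❓❓❓❓❓⬛🟩🟫
❓❓❓❓❓🟦🟫🟩
❓❓❓❓❓⬜🟩🟩

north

❓❓❓❓⬛⬛⬛
❓⬜🟩🟫⬛⬛⬛
❓🟩🟩🟩⬛⬛⬛
❓⬜🟫🔴⬛⬛⬛
❓🟩🟩🟩⬛⬛⬛
❓🟩🟫🟩⬛⬛⬛
🟩⬛🟩⬜⬛⬛⬛

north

❓❓❓❓⬛⬛⬛
❓🟫🟫🟩⬛⬛⬛
❓⬜🟩🟫⬛⬛⬛
❓🟩🟩🔴⬛⬛⬛
❓⬜🟫⬜⬛⬛⬛
❓🟩🟩🟩⬛⬛⬛
❓🟩🟫🟩⬛⬛⬛

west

❓❓❓❓❓⬛⬛
❓🟩🟫🟫🟩⬛⬛
❓⬛⬜🟩🟫⬛⬛
❓🟫🟩🔴🟩⬛⬛
❓🟫⬜🟫⬜⬛⬛
❓🟩🟩🟩🟩⬛⬛
❓❓🟩🟫🟩⬛⬛

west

❓❓❓❓❓❓⬛
❓🟫🟩🟫🟫🟩⬛
❓🟫⬛⬜🟩🟫⬛
❓⬜🟫🔴🟩🟩⬛
❓🟩🟫⬜🟫⬜⬛
❓🟫🟩🟩🟩🟩⬛
❓❓❓🟩🟫🟩⬛

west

❓❓❓❓❓❓❓
❓⬜🟫🟩🟫🟫🟩
❓⬜🟫⬛⬜🟩🟫
❓🟩⬜🔴🟩🟩🟩
❓🟦🟩🟫⬜🟫⬜
❓⬜🟫🟩🟩🟩🟩
❓❓❓❓🟩🟫🟩

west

❓❓❓❓❓❓❓
❓⬛⬜🟫🟩🟫🟫
❓⬜⬜🟫⬛⬜🟩
❓🟩🟩🔴🟫🟩🟩
❓⬜🟦🟩🟫⬜🟫
❓🟩⬜🟫🟩🟩🟩
❓❓❓❓❓🟩🟫

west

❓❓❓❓❓❓❓
❓🟫⬛⬜🟫🟩🟫
❓⬛⬜⬜🟫⬛⬜
❓⬜🟩🔴⬜🟫🟩
❓🟦⬜🟦🟩🟫⬜
❓⬛🟩⬜🟫🟩🟩
❓❓❓❓❓❓🟩

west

❓❓❓❓❓❓❓
❓⬜🟫⬛⬜🟫🟩
❓🟩⬛⬜⬜🟫⬛
❓🟩⬜🔴🟩⬜🟫
❓🟩🟦⬜🟦🟩🟫
❓🟫⬛🟩⬜🟫🟩
❓❓❓❓❓❓❓

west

❓❓❓❓❓❓❓
❓⬜⬜🟫⬛⬜🟫
❓🟩🟩⬛⬜⬜🟫
❓🟦🟩🔴🟩🟩⬜
❓🟦🟩🟦⬜🟦🟩
❓⬛🟫⬛🟩⬜🟫
❓❓❓❓❓❓❓

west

❓❓❓❓❓❓❓
❓🟩⬜⬜🟫⬛⬜
❓🟦🟩🟩⬛⬜⬜
❓🟫🟦🔴⬜🟩🟩
❓🟫🟦🟩🟦⬜🟦
❓🟦⬛🟫⬛🟩⬜
❓❓❓❓❓❓❓

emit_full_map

🟩⬜⬜🟫⬛⬜🟫🟩🟫🟫🟩
🟦🟩🟩⬛⬜⬜🟫⬛⬜🟩🟫
🟫🟦🔴⬜🟩🟩⬜🟫🟩🟩🟩
🟫🟦🟩🟦⬜🟦🟩🟫⬜🟫⬜
🟦⬛🟫⬛🟩⬜🟫🟩🟩🟩🟩
❓❓❓❓❓❓❓❓🟩🟫🟩
❓❓❓⬛🟩🟫⬛🟩⬛🟩⬜
❓❓❓🟩🟫🟦🟩🟩🟩🟦⬜
❓❓❓⬛🟩⬜🟩🟩🟩🟫🟩
❓❓❓🟩🟩🟩🟦🟦⬜🟩🟫
❓❓❓🟦🟦⬛🟩🟩🟩🟩🟩
❓❓❓🟦🟦🟫⬛🟫🟦⬛🟩
❓❓❓❓❓❓🟫🟩⬛⬜🟩
❓❓❓❓❓❓❓❓⬛🟩🟫
❓❓❓❓❓❓❓❓🟦🟫🟩
❓❓❓❓❓❓❓❓⬜🟩🟩

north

❓❓❓❓❓❓❓
❓🟦🟦🟦⬜🟩❓
❓🟩⬜⬜🟫⬛⬜
❓🟦🟩🔴⬛⬜⬜
❓🟫🟦🟩⬜🟩🟩
❓🟫🟦🟩🟦⬜🟦
❓🟦⬛🟫⬛🟩⬜

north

❓❓❓❓❓❓❓
❓⬜🟦🟩🟫⬛❓
❓🟦🟦🟦⬜🟩❓
❓🟩⬜🔴🟫⬛⬜
❓🟦🟩🟩⬛⬜⬜
❓🟫🟦🟩⬜🟩🟩
❓🟫🟦🟩🟦⬜🟦

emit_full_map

⬜🟦🟩🟫⬛❓❓❓❓❓❓
🟦🟦🟦⬜🟩❓❓❓❓❓❓
🟩⬜🔴🟫⬛⬜🟫🟩🟫🟫🟩
🟦🟩🟩⬛⬜⬜🟫⬛⬜🟩🟫
🟫🟦🟩⬜🟩🟩⬜🟫🟩🟩🟩
🟫🟦🟩🟦⬜🟦🟩🟫⬜🟫⬜
🟦⬛🟫⬛🟩⬜🟫🟩🟩🟩🟩
❓❓❓❓❓❓❓❓🟩🟫🟩
❓❓❓⬛🟩🟫⬛🟩⬛🟩⬜
❓❓❓🟩🟫🟦🟩🟩🟩🟦⬜
❓❓❓⬛🟩⬜🟩🟩🟩🟫🟩
❓❓❓🟩🟩🟩🟦🟦⬜🟩🟫
❓❓❓🟦🟦⬛🟩🟩🟩🟩🟩
❓❓❓🟦🟦🟫⬛🟫🟦⬛🟩
❓❓❓❓❓❓🟫🟩⬛⬜🟩
❓❓❓❓❓❓❓❓⬛🟩🟫
❓❓❓❓❓❓❓❓🟦🟫🟩
❓❓❓❓❓❓❓❓⬜🟩🟩


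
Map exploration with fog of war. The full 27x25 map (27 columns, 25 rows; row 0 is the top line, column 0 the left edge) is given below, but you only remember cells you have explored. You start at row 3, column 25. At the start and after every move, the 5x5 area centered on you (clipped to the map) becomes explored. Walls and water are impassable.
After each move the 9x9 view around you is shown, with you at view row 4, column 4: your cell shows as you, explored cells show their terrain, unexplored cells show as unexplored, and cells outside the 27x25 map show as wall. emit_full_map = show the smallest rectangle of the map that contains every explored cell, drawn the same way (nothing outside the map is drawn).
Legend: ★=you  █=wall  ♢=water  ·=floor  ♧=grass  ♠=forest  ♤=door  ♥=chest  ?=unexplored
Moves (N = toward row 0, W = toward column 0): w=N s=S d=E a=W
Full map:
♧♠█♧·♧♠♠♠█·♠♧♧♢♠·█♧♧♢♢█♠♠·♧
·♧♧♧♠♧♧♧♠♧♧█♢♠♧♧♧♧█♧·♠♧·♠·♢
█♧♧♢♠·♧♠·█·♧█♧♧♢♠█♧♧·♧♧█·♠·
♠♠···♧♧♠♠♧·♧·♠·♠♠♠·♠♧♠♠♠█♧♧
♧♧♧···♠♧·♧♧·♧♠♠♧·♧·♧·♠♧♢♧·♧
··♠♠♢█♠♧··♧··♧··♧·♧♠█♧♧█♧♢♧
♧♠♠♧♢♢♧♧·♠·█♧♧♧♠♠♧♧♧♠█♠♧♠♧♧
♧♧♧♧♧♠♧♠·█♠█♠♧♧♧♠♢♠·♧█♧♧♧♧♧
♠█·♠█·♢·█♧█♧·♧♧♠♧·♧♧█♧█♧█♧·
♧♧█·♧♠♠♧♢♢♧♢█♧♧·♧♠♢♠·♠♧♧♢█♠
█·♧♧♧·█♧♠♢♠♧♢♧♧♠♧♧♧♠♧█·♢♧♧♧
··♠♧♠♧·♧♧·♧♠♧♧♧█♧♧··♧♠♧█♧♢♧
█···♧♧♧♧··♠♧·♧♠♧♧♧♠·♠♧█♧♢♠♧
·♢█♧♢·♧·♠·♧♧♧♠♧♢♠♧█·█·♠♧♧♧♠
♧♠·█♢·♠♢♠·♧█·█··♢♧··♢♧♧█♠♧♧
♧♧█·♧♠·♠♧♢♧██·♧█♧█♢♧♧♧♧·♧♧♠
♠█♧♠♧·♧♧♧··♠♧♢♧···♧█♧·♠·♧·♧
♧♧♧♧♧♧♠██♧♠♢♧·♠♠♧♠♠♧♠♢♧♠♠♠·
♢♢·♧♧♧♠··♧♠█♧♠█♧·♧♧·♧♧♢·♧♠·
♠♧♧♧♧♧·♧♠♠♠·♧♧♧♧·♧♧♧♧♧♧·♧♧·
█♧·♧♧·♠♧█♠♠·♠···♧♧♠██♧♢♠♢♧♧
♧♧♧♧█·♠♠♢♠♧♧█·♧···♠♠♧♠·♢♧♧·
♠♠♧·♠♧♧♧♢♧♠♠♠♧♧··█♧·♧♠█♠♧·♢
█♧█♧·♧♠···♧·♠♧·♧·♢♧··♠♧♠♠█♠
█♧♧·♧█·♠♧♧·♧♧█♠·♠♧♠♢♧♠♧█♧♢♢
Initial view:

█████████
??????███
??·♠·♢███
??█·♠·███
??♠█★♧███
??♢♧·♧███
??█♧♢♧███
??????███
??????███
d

█████████
?????████
?·♠·♢████
?█·♠·████
?♠█♧★████
?♢♧·♧████
?█♧♢♧████
?????████
?????████

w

█████████
█████████
??♠·♧████
?·♠·♢████
?█·♠★████
?♠█♧♧████
?♢♧·♧████
?█♧♢♧████
?????████

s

█████████
??♠·♧████
?·♠·♢████
?█·♠·████
?♠█♧★████
?♢♧·♧████
?█♧♢♧████
?????████
?????████

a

█████████
???♠·♧███
??·♠·♢███
??█·♠·███
??♠█★♧███
??♢♧·♧███
??█♧♢♧███
??????███
??????███

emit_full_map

?♠·♧
·♠·♢
█·♠·
♠█★♧
♢♧·♧
█♧♢♧

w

█████████
█████████
??♠♠·♧███
??·♠·♢███
??█·★·███
??♠█♧♧███
??♢♧·♧███
??█♧♢♧███
??????███

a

█████████
█████████
??█♠♠·♧██
??♧·♠·♢██
??♧█★♠·██
??♠♠█♧♧██
??♧♢♧·♧██
???█♧♢♧██
???????██

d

█████████
█████████
?█♠♠·♧███
?♧·♠·♢███
?♧█·★·███
?♠♠█♧♧███
?♧♢♧·♧███
??█♧♢♧███
??????███

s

█████████
?█♠♠·♧███
?♧·♠·♢███
?♧█·♠·███
?♠♠█★♧███
?♧♢♧·♧███
??█♧♢♧███
??????███
??????███

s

?█♠♠·♧███
?♧·♠·♢███
?♧█·♠·███
?♠♠█♧♧███
?♧♢♧★♧███
??█♧♢♧███
??♧♠♧♧███
??????███
??????███

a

??█♠♠·♧██
??♧·♠·♢██
??♧█·♠·██
??♠♠█♧♧██
??♧♢★·♧██
??♧█♧♢♧██
??♠♧♠♧♧██
???????██
???????██

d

?█♠♠·♧███
?♧·♠·♢███
?♧█·♠·███
?♠♠█♧♧███
?♧♢♧★♧███
?♧█♧♢♧███
?♠♧♠♧♧███
??????███
??????███

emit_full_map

█♠♠·♧
♧·♠·♢
♧█·♠·
♠♠█♧♧
♧♢♧★♧
♧█♧♢♧
♠♧♠♧♧

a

??█♠♠·♧██
??♧·♠·♢██
??♧█·♠·██
??♠♠█♧♧██
??♧♢★·♧██
??♧█♧♢♧██
??♠♧♠♧♧██
???????██
???????██

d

?█♠♠·♧███
?♧·♠·♢███
?♧█·♠·███
?♠♠█♧♧███
?♧♢♧★♧███
?♧█♧♢♧███
?♠♧♠♧♧███
??????███
??????███

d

█♠♠·♧████
♧·♠·♢████
♧█·♠·████
♠♠█♧♧████
♧♢♧·★████
♧█♧♢♧████
♠♧♠♧♧████
?????████
?????████

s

♧·♠·♢████
♧█·♠·████
♠♠█♧♧████
♧♢♧·♧████
♧█♧♢★████
♠♧♠♧♧████
??♧♧♧████
?????████
?????████

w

█♠♠·♧████
♧·♠·♢████
♧█·♠·████
♠♠█♧♧████
♧♢♧·★████
♧█♧♢♧████
♠♧♠♧♧████
??♧♧♧████
?????████

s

♧·♠·♢████
♧█·♠·████
♠♠█♧♧████
♧♢♧·♧████
♧█♧♢★████
♠♧♠♧♧████
??♧♧♧████
?????████
?????████

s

♧█·♠·████
♠♠█♧♧████
♧♢♧·♧████
♧█♧♢♧████
♠♧♠♧★████
??♧♧♧████
??█♧·████
?????████
?????████

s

♠♠█♧♧████
♧♢♧·♧████
♧█♧♢♧████
♠♧♠♧♧████
??♧♧★████
??█♧·████
??♢█♠████
?????████
?????████

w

♧█·♠·████
♠♠█♧♧████
♧♢♧·♧████
♧█♧♢♧████
♠♧♠♧★████
??♧♧♧████
??█♧·████
??♢█♠████
?????████

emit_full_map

█♠♠·♧
♧·♠·♢
♧█·♠·
♠♠█♧♧
♧♢♧·♧
♧█♧♢♧
♠♧♠♧★
??♧♧♧
??█♧·
??♢█♠

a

?♧█·♠·███
?♠♠█♧♧███
?♧♢♧·♧███
?♧█♧♢♧███
?♠♧♠★♧███
??♧♧♧♧███
??♧█♧·███
???♢█♠███
??????███

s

?♠♠█♧♧███
?♧♢♧·♧███
?♧█♧♢♧███
?♠♧♠♧♧███
??♧♧★♧███
??♧█♧·███
??♧♢█♠███
??????███
??????███

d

♠♠█♧♧████
♧♢♧·♧████
♧█♧♢♧████
♠♧♠♧♧████
?♧♧♧★████
?♧█♧·████
?♧♢█♠████
?????████
?????████

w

♧█·♠·████
♠♠█♧♧████
♧♢♧·♧████
♧█♧♢♧████
♠♧♠♧★████
?♧♧♧♧████
?♧█♧·████
?♧♢█♠████
?????████

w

♧·♠·♢████
♧█·♠·████
♠♠█♧♧████
♧♢♧·♧████
♧█♧♢★████
♠♧♠♧♧████
?♧♧♧♧████
?♧█♧·████
?♧♢█♠████

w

█♠♠·♧████
♧·♠·♢████
♧█·♠·████
♠♠█♧♧████
♧♢♧·★████
♧█♧♢♧████
♠♧♠♧♧████
?♧♧♧♧████
?♧█♧·████

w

█████████
█♠♠·♧████
♧·♠·♢████
♧█·♠·████
♠♠█♧★████
♧♢♧·♧████
♧█♧♢♧████
♠♧♠♧♧████
?♧♧♧♧████

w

█████████
█████████
█♠♠·♧████
♧·♠·♢████
♧█·♠★████
♠♠█♧♧████
♧♢♧·♧████
♧█♧♢♧████
♠♧♠♧♧████

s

█████████
█♠♠·♧████
♧·♠·♢████
♧█·♠·████
♠♠█♧★████
♧♢♧·♧████
♧█♧♢♧████
♠♧♠♧♧████
?♧♧♧♧████

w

█████████
█████████
█♠♠·♧████
♧·♠·♢████
♧█·♠★████
♠♠█♧♧████
♧♢♧·♧████
♧█♧♢♧████
♠♧♠♧♧████


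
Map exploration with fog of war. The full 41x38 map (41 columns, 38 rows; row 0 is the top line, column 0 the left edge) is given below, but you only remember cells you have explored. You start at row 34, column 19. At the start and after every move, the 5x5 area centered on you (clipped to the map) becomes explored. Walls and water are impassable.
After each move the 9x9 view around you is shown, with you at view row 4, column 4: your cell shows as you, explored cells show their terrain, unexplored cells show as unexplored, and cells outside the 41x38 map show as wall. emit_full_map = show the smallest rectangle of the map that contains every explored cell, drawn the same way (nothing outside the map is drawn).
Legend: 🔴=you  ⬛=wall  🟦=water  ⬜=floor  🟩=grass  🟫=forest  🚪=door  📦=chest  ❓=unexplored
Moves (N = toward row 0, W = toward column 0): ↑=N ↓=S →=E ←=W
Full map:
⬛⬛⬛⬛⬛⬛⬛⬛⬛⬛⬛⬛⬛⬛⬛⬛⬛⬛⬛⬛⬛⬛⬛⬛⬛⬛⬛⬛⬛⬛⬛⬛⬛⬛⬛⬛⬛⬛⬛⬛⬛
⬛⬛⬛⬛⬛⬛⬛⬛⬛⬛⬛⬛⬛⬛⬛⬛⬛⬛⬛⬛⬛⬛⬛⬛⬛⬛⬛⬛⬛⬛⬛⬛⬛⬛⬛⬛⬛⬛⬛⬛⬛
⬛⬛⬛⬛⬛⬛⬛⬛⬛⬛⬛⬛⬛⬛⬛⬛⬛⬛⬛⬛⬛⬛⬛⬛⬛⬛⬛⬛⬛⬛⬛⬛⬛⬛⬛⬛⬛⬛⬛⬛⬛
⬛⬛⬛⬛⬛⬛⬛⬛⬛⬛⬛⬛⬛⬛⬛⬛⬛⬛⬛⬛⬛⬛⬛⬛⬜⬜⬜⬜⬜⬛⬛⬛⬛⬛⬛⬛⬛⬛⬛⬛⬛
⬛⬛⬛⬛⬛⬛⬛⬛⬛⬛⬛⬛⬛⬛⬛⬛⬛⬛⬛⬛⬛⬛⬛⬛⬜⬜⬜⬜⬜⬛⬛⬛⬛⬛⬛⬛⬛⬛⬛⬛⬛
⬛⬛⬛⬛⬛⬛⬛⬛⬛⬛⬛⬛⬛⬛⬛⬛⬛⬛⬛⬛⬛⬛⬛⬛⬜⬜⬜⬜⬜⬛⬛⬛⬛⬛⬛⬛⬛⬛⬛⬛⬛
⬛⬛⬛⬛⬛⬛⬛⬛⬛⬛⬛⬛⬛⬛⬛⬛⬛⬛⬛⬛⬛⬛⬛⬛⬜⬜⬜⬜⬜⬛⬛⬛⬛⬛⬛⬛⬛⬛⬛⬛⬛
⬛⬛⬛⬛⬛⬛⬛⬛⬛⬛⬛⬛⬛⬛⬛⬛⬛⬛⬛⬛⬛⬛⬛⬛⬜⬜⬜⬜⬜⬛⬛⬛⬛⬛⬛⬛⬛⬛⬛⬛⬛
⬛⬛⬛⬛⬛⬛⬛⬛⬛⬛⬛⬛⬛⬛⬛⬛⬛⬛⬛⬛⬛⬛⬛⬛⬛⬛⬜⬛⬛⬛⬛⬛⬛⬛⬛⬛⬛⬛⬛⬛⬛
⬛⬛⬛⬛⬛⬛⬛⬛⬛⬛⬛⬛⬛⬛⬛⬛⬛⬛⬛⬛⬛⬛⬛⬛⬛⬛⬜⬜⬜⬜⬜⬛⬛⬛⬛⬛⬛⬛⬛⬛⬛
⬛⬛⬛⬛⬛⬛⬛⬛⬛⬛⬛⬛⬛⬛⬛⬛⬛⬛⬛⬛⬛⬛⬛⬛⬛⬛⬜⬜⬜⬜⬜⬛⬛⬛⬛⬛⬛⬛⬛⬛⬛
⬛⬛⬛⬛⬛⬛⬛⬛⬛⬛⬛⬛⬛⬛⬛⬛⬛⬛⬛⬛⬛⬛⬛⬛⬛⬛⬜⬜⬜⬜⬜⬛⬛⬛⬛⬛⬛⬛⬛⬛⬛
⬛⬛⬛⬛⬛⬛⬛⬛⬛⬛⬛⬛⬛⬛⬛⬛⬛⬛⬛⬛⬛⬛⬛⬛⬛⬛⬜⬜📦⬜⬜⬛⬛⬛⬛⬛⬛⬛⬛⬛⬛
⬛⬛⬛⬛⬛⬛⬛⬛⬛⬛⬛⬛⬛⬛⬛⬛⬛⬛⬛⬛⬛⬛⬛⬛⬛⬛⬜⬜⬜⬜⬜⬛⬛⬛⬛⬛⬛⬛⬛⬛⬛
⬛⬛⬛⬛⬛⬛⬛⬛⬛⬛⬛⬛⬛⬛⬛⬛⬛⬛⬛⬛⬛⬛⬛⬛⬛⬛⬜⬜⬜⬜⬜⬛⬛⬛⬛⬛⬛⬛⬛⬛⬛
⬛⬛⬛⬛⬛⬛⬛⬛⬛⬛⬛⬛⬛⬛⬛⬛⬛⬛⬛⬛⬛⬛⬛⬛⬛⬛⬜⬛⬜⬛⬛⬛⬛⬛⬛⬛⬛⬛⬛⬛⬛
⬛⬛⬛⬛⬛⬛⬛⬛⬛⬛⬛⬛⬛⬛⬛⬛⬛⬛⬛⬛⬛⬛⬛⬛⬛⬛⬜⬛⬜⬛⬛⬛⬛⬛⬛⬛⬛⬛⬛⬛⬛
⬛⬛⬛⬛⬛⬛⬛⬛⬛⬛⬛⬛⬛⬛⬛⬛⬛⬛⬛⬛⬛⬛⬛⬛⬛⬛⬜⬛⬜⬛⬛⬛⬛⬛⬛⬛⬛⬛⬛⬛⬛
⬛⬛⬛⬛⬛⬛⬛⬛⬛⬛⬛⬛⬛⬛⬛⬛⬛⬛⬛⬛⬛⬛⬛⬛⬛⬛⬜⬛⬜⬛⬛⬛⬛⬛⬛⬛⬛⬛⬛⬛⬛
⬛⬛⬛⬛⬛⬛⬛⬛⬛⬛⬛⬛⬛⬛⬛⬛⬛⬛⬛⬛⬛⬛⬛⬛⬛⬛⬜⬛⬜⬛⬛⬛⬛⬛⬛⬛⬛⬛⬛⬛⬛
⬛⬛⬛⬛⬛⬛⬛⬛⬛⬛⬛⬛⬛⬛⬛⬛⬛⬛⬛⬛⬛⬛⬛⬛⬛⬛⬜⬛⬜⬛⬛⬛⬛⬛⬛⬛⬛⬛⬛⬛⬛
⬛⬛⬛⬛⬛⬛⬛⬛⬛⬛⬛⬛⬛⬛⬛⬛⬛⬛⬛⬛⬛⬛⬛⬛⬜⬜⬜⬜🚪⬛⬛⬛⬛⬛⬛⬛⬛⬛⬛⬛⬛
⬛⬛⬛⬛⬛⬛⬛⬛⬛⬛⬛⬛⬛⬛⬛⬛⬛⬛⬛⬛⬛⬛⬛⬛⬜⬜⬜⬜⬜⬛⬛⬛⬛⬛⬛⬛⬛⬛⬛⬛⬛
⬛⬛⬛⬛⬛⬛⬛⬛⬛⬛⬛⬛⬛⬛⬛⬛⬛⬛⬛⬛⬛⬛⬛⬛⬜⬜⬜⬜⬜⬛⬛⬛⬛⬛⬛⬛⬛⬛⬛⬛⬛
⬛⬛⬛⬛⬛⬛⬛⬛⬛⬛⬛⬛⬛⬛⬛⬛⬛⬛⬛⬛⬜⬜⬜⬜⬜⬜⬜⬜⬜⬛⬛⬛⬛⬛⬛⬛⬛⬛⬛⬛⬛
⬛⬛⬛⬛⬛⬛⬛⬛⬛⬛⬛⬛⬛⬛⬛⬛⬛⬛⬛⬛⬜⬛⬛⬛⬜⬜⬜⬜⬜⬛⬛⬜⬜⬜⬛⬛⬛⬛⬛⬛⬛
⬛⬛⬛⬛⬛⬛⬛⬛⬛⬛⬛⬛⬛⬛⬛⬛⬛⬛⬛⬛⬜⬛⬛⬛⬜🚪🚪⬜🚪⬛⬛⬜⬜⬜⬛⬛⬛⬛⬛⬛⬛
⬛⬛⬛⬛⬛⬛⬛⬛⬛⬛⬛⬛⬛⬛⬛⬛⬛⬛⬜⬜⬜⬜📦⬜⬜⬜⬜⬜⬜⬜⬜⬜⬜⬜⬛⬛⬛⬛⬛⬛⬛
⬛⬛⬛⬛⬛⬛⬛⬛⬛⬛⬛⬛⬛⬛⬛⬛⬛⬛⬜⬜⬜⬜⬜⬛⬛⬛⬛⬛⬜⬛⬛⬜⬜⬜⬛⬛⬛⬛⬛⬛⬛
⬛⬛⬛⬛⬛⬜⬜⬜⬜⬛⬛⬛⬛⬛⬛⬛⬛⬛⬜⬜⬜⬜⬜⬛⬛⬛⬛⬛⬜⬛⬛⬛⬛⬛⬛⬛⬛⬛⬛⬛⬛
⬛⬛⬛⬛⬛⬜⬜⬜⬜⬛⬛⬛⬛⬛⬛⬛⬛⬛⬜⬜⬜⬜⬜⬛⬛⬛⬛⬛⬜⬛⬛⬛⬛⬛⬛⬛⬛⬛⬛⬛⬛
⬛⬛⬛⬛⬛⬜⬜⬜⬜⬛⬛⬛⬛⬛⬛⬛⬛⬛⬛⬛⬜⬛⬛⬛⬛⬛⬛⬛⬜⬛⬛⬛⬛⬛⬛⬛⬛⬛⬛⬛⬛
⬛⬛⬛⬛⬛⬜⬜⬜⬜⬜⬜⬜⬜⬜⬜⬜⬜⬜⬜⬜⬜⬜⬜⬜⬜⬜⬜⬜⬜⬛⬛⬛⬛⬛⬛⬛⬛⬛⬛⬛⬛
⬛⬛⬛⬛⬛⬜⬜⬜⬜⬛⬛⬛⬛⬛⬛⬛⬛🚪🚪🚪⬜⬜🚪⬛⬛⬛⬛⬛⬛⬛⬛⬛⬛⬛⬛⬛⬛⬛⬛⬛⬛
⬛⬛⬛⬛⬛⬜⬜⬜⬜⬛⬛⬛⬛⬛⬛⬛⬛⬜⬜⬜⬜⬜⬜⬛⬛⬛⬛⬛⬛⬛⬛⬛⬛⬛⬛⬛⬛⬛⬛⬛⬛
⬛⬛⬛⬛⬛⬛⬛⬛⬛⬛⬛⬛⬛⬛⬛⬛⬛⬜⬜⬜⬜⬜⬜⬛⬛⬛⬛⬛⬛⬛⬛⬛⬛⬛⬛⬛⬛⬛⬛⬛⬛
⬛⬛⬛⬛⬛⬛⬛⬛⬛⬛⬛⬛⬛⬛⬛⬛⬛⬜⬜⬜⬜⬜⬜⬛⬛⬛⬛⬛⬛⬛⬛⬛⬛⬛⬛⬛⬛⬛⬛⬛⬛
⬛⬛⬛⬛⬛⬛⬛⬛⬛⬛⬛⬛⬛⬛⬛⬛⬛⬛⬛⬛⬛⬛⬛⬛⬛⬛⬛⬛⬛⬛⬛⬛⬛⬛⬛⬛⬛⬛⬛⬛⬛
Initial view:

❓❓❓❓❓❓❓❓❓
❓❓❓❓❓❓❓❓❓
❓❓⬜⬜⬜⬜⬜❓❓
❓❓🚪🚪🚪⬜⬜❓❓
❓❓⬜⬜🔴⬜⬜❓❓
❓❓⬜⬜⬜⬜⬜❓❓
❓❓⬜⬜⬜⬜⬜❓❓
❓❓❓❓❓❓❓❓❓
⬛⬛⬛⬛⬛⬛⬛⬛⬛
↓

❓❓❓❓❓❓❓❓❓
❓❓⬜⬜⬜⬜⬜❓❓
❓❓🚪🚪🚪⬜⬜❓❓
❓❓⬜⬜⬜⬜⬜❓❓
❓❓⬜⬜🔴⬜⬜❓❓
❓❓⬜⬜⬜⬜⬜❓❓
❓❓⬛⬛⬛⬛⬛❓❓
⬛⬛⬛⬛⬛⬛⬛⬛⬛
⬛⬛⬛⬛⬛⬛⬛⬛⬛

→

❓❓❓❓❓❓❓❓❓
❓⬜⬜⬜⬜⬜❓❓❓
❓🚪🚪🚪⬜⬜🚪❓❓
❓⬜⬜⬜⬜⬜⬜❓❓
❓⬜⬜⬜🔴⬜⬜❓❓
❓⬜⬜⬜⬜⬜⬜❓❓
❓⬛⬛⬛⬛⬛⬛❓❓
⬛⬛⬛⬛⬛⬛⬛⬛⬛
⬛⬛⬛⬛⬛⬛⬛⬛⬛

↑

❓❓❓❓❓❓❓❓❓
❓❓❓❓❓❓❓❓❓
❓⬜⬜⬜⬜⬜⬜❓❓
❓🚪🚪🚪⬜⬜🚪❓❓
❓⬜⬜⬜🔴⬜⬜❓❓
❓⬜⬜⬜⬜⬜⬜❓❓
❓⬜⬜⬜⬜⬜⬜❓❓
❓⬛⬛⬛⬛⬛⬛❓❓
⬛⬛⬛⬛⬛⬛⬛⬛⬛

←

❓❓❓❓❓❓❓❓❓
❓❓❓❓❓❓❓❓❓
❓❓⬜⬜⬜⬜⬜⬜❓
❓❓🚪🚪🚪⬜⬜🚪❓
❓❓⬜⬜🔴⬜⬜⬜❓
❓❓⬜⬜⬜⬜⬜⬜❓
❓❓⬜⬜⬜⬜⬜⬜❓
❓❓⬛⬛⬛⬛⬛⬛❓
⬛⬛⬛⬛⬛⬛⬛⬛⬛

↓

❓❓❓❓❓❓❓❓❓
❓❓⬜⬜⬜⬜⬜⬜❓
❓❓🚪🚪🚪⬜⬜🚪❓
❓❓⬜⬜⬜⬜⬜⬜❓
❓❓⬜⬜🔴⬜⬜⬜❓
❓❓⬜⬜⬜⬜⬜⬜❓
❓❓⬛⬛⬛⬛⬛⬛❓
⬛⬛⬛⬛⬛⬛⬛⬛⬛
⬛⬛⬛⬛⬛⬛⬛⬛⬛

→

❓❓❓❓❓❓❓❓❓
❓⬜⬜⬜⬜⬜⬜❓❓
❓🚪🚪🚪⬜⬜🚪❓❓
❓⬜⬜⬜⬜⬜⬜❓❓
❓⬜⬜⬜🔴⬜⬜❓❓
❓⬜⬜⬜⬜⬜⬜❓❓
❓⬛⬛⬛⬛⬛⬛❓❓
⬛⬛⬛⬛⬛⬛⬛⬛⬛
⬛⬛⬛⬛⬛⬛⬛⬛⬛

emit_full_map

⬜⬜⬜⬜⬜⬜
🚪🚪🚪⬜⬜🚪
⬜⬜⬜⬜⬜⬜
⬜⬜⬜🔴⬜⬜
⬜⬜⬜⬜⬜⬜
⬛⬛⬛⬛⬛⬛

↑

❓❓❓❓❓❓❓❓❓
❓❓❓❓❓❓❓❓❓
❓⬜⬜⬜⬜⬜⬜❓❓
❓🚪🚪🚪⬜⬜🚪❓❓
❓⬜⬜⬜🔴⬜⬜❓❓
❓⬜⬜⬜⬜⬜⬜❓❓
❓⬜⬜⬜⬜⬜⬜❓❓
❓⬛⬛⬛⬛⬛⬛❓❓
⬛⬛⬛⬛⬛⬛⬛⬛⬛

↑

❓❓❓❓❓❓❓❓❓
❓❓❓❓❓❓❓❓❓
❓❓⬛⬛⬜⬛⬛❓❓
❓⬜⬜⬜⬜⬜⬜❓❓
❓🚪🚪🚪🔴⬜🚪❓❓
❓⬜⬜⬜⬜⬜⬜❓❓
❓⬜⬜⬜⬜⬜⬜❓❓
❓⬜⬜⬜⬜⬜⬜❓❓
❓⬛⬛⬛⬛⬛⬛❓❓

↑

❓❓❓❓❓❓❓❓❓
❓❓❓❓❓❓❓❓❓
❓❓⬜⬜⬜⬜⬜❓❓
❓❓⬛⬛⬜⬛⬛❓❓
❓⬜⬜⬜🔴⬜⬜❓❓
❓🚪🚪🚪⬜⬜🚪❓❓
❓⬜⬜⬜⬜⬜⬜❓❓
❓⬜⬜⬜⬜⬜⬜❓❓
❓⬜⬜⬜⬜⬜⬜❓❓

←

❓❓❓❓❓❓❓❓❓
❓❓❓❓❓❓❓❓❓
❓❓⬛⬜⬜⬜⬜⬜❓
❓❓⬛⬛⬛⬜⬛⬛❓
❓❓⬜⬜🔴⬜⬜⬜❓
❓❓🚪🚪🚪⬜⬜🚪❓
❓❓⬜⬜⬜⬜⬜⬜❓
❓❓⬜⬜⬜⬜⬜⬜❓
❓❓⬜⬜⬜⬜⬜⬜❓

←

❓❓❓❓❓❓❓❓❓
❓❓❓❓❓❓❓❓❓
❓❓⬛⬛⬜⬜⬜⬜⬜
❓❓⬛⬛⬛⬛⬜⬛⬛
❓❓⬜⬜🔴⬜⬜⬜⬜
❓❓⬛🚪🚪🚪⬜⬜🚪
❓❓⬛⬜⬜⬜⬜⬜⬜
❓❓❓⬜⬜⬜⬜⬜⬜
❓❓❓⬜⬜⬜⬜⬜⬜

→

❓❓❓❓❓❓❓❓❓
❓❓❓❓❓❓❓❓❓
❓⬛⬛⬜⬜⬜⬜⬜❓
❓⬛⬛⬛⬛⬜⬛⬛❓
❓⬜⬜⬜🔴⬜⬜⬜❓
❓⬛🚪🚪🚪⬜⬜🚪❓
❓⬛⬜⬜⬜⬜⬜⬜❓
❓❓⬜⬜⬜⬜⬜⬜❓
❓❓⬜⬜⬜⬜⬜⬜❓

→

❓❓❓❓❓❓❓❓❓
❓❓❓❓❓❓❓❓❓
⬛⬛⬜⬜⬜⬜⬜❓❓
⬛⬛⬛⬛⬜⬛⬛❓❓
⬜⬜⬜⬜🔴⬜⬜❓❓
⬛🚪🚪🚪⬜⬜🚪❓❓
⬛⬜⬜⬜⬜⬜⬜❓❓
❓⬜⬜⬜⬜⬜⬜❓❓
❓⬜⬜⬜⬜⬜⬜❓❓

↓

❓❓❓❓❓❓❓❓❓
⬛⬛⬜⬜⬜⬜⬜❓❓
⬛⬛⬛⬛⬜⬛⬛❓❓
⬜⬜⬜⬜⬜⬜⬜❓❓
⬛🚪🚪🚪🔴⬜🚪❓❓
⬛⬜⬜⬜⬜⬜⬜❓❓
❓⬜⬜⬜⬜⬜⬜❓❓
❓⬜⬜⬜⬜⬜⬜❓❓
❓⬛⬛⬛⬛⬛⬛❓❓

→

❓❓❓❓❓❓❓❓❓
⬛⬜⬜⬜⬜⬜❓❓❓
⬛⬛⬛⬜⬛⬛⬛❓❓
⬜⬜⬜⬜⬜⬜⬜❓❓
🚪🚪🚪⬜🔴🚪⬛❓❓
⬜⬜⬜⬜⬜⬜⬛❓❓
⬜⬜⬜⬜⬜⬜⬛❓❓
⬜⬜⬜⬜⬜⬜❓❓❓
⬛⬛⬛⬛⬛⬛❓❓❓

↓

⬛⬜⬜⬜⬜⬜❓❓❓
⬛⬛⬛⬜⬛⬛⬛❓❓
⬜⬜⬜⬜⬜⬜⬜❓❓
🚪🚪🚪⬜⬜🚪⬛❓❓
⬜⬜⬜⬜🔴⬜⬛❓❓
⬜⬜⬜⬜⬜⬜⬛❓❓
⬜⬜⬜⬜⬜⬜⬛❓❓
⬛⬛⬛⬛⬛⬛❓❓❓
⬛⬛⬛⬛⬛⬛⬛⬛⬛

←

⬛⬛⬜⬜⬜⬜⬜❓❓
⬛⬛⬛⬛⬜⬛⬛⬛❓
⬜⬜⬜⬜⬜⬜⬜⬜❓
⬛🚪🚪🚪⬜⬜🚪⬛❓
⬛⬜⬜⬜🔴⬜⬜⬛❓
❓⬜⬜⬜⬜⬜⬜⬛❓
❓⬜⬜⬜⬜⬜⬜⬛❓
❓⬛⬛⬛⬛⬛⬛❓❓
⬛⬛⬛⬛⬛⬛⬛⬛⬛

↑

❓❓❓❓❓❓❓❓❓
⬛⬛⬜⬜⬜⬜⬜❓❓
⬛⬛⬛⬛⬜⬛⬛⬛❓
⬜⬜⬜⬜⬜⬜⬜⬜❓
⬛🚪🚪🚪🔴⬜🚪⬛❓
⬛⬜⬜⬜⬜⬜⬜⬛❓
❓⬜⬜⬜⬜⬜⬜⬛❓
❓⬜⬜⬜⬜⬜⬜⬛❓
❓⬛⬛⬛⬛⬛⬛❓❓

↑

❓❓❓❓❓❓❓❓❓
❓❓❓❓❓❓❓❓❓
⬛⬛⬜⬜⬜⬜⬜❓❓
⬛⬛⬛⬛⬜⬛⬛⬛❓
⬜⬜⬜⬜🔴⬜⬜⬜❓
⬛🚪🚪🚪⬜⬜🚪⬛❓
⬛⬜⬜⬜⬜⬜⬜⬛❓
❓⬜⬜⬜⬜⬜⬜⬛❓
❓⬜⬜⬜⬜⬜⬜⬛❓

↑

❓❓❓❓❓❓❓❓❓
❓❓❓❓❓❓❓❓❓
❓❓⬜⬜⬜⬜⬜❓❓
⬛⬛⬜⬜⬜⬜⬜❓❓
⬛⬛⬛⬛🔴⬛⬛⬛❓
⬜⬜⬜⬜⬜⬜⬜⬜❓
⬛🚪🚪🚪⬜⬜🚪⬛❓
⬛⬜⬜⬜⬜⬜⬜⬛❓
❓⬜⬜⬜⬜⬜⬜⬛❓

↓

❓❓❓❓❓❓❓❓❓
❓❓⬜⬜⬜⬜⬜❓❓
⬛⬛⬜⬜⬜⬜⬜❓❓
⬛⬛⬛⬛⬜⬛⬛⬛❓
⬜⬜⬜⬜🔴⬜⬜⬜❓
⬛🚪🚪🚪⬜⬜🚪⬛❓
⬛⬜⬜⬜⬜⬜⬜⬛❓
❓⬜⬜⬜⬜⬜⬜⬛❓
❓⬜⬜⬜⬜⬜⬜⬛❓

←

❓❓❓❓❓❓❓❓❓
❓❓❓⬜⬜⬜⬜⬜❓
❓⬛⬛⬜⬜⬜⬜⬜❓
❓⬛⬛⬛⬛⬜⬛⬛⬛
❓⬜⬜⬜🔴⬜⬜⬜⬜
❓⬛🚪🚪🚪⬜⬜🚪⬛
❓⬛⬜⬜⬜⬜⬜⬜⬛
❓❓⬜⬜⬜⬜⬜⬜⬛
❓❓⬜⬜⬜⬜⬜⬜⬛

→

❓❓❓❓❓❓❓❓❓
❓❓⬜⬜⬜⬜⬜❓❓
⬛⬛⬜⬜⬜⬜⬜❓❓
⬛⬛⬛⬛⬜⬛⬛⬛❓
⬜⬜⬜⬜🔴⬜⬜⬜❓
⬛🚪🚪🚪⬜⬜🚪⬛❓
⬛⬜⬜⬜⬜⬜⬜⬛❓
❓⬜⬜⬜⬜⬜⬜⬛❓
❓⬜⬜⬜⬜⬜⬜⬛❓

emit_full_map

❓❓⬜⬜⬜⬜⬜❓
⬛⬛⬜⬜⬜⬜⬜❓
⬛⬛⬛⬛⬜⬛⬛⬛
⬜⬜⬜⬜🔴⬜⬜⬜
⬛🚪🚪🚪⬜⬜🚪⬛
⬛⬜⬜⬜⬜⬜⬜⬛
❓⬜⬜⬜⬜⬜⬜⬛
❓⬜⬜⬜⬜⬜⬜⬛
❓⬛⬛⬛⬛⬛⬛❓

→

❓❓❓❓❓❓❓❓❓
❓⬜⬜⬜⬜⬜❓❓❓
⬛⬜⬜⬜⬜⬜⬛❓❓
⬛⬛⬛⬜⬛⬛⬛❓❓
⬜⬜⬜⬜🔴⬜⬜❓❓
🚪🚪🚪⬜⬜🚪⬛❓❓
⬜⬜⬜⬜⬜⬜⬛❓❓
⬜⬜⬜⬜⬜⬜⬛❓❓
⬜⬜⬜⬜⬜⬜⬛❓❓

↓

❓⬜⬜⬜⬜⬜❓❓❓
⬛⬜⬜⬜⬜⬜⬛❓❓
⬛⬛⬛⬜⬛⬛⬛❓❓
⬜⬜⬜⬜⬜⬜⬜❓❓
🚪🚪🚪⬜🔴🚪⬛❓❓
⬜⬜⬜⬜⬜⬜⬛❓❓
⬜⬜⬜⬜⬜⬜⬛❓❓
⬜⬜⬜⬜⬜⬜⬛❓❓
⬛⬛⬛⬛⬛⬛❓❓❓

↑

❓❓❓❓❓❓❓❓❓
❓⬜⬜⬜⬜⬜❓❓❓
⬛⬜⬜⬜⬜⬜⬛❓❓
⬛⬛⬛⬜⬛⬛⬛❓❓
⬜⬜⬜⬜🔴⬜⬜❓❓
🚪🚪🚪⬜⬜🚪⬛❓❓
⬜⬜⬜⬜⬜⬜⬛❓❓
⬜⬜⬜⬜⬜⬜⬛❓❓
⬜⬜⬜⬜⬜⬜⬛❓❓

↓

❓⬜⬜⬜⬜⬜❓❓❓
⬛⬜⬜⬜⬜⬜⬛❓❓
⬛⬛⬛⬜⬛⬛⬛❓❓
⬜⬜⬜⬜⬜⬜⬜❓❓
🚪🚪🚪⬜🔴🚪⬛❓❓
⬜⬜⬜⬜⬜⬜⬛❓❓
⬜⬜⬜⬜⬜⬜⬛❓❓
⬜⬜⬜⬜⬜⬜⬛❓❓
⬛⬛⬛⬛⬛⬛❓❓❓


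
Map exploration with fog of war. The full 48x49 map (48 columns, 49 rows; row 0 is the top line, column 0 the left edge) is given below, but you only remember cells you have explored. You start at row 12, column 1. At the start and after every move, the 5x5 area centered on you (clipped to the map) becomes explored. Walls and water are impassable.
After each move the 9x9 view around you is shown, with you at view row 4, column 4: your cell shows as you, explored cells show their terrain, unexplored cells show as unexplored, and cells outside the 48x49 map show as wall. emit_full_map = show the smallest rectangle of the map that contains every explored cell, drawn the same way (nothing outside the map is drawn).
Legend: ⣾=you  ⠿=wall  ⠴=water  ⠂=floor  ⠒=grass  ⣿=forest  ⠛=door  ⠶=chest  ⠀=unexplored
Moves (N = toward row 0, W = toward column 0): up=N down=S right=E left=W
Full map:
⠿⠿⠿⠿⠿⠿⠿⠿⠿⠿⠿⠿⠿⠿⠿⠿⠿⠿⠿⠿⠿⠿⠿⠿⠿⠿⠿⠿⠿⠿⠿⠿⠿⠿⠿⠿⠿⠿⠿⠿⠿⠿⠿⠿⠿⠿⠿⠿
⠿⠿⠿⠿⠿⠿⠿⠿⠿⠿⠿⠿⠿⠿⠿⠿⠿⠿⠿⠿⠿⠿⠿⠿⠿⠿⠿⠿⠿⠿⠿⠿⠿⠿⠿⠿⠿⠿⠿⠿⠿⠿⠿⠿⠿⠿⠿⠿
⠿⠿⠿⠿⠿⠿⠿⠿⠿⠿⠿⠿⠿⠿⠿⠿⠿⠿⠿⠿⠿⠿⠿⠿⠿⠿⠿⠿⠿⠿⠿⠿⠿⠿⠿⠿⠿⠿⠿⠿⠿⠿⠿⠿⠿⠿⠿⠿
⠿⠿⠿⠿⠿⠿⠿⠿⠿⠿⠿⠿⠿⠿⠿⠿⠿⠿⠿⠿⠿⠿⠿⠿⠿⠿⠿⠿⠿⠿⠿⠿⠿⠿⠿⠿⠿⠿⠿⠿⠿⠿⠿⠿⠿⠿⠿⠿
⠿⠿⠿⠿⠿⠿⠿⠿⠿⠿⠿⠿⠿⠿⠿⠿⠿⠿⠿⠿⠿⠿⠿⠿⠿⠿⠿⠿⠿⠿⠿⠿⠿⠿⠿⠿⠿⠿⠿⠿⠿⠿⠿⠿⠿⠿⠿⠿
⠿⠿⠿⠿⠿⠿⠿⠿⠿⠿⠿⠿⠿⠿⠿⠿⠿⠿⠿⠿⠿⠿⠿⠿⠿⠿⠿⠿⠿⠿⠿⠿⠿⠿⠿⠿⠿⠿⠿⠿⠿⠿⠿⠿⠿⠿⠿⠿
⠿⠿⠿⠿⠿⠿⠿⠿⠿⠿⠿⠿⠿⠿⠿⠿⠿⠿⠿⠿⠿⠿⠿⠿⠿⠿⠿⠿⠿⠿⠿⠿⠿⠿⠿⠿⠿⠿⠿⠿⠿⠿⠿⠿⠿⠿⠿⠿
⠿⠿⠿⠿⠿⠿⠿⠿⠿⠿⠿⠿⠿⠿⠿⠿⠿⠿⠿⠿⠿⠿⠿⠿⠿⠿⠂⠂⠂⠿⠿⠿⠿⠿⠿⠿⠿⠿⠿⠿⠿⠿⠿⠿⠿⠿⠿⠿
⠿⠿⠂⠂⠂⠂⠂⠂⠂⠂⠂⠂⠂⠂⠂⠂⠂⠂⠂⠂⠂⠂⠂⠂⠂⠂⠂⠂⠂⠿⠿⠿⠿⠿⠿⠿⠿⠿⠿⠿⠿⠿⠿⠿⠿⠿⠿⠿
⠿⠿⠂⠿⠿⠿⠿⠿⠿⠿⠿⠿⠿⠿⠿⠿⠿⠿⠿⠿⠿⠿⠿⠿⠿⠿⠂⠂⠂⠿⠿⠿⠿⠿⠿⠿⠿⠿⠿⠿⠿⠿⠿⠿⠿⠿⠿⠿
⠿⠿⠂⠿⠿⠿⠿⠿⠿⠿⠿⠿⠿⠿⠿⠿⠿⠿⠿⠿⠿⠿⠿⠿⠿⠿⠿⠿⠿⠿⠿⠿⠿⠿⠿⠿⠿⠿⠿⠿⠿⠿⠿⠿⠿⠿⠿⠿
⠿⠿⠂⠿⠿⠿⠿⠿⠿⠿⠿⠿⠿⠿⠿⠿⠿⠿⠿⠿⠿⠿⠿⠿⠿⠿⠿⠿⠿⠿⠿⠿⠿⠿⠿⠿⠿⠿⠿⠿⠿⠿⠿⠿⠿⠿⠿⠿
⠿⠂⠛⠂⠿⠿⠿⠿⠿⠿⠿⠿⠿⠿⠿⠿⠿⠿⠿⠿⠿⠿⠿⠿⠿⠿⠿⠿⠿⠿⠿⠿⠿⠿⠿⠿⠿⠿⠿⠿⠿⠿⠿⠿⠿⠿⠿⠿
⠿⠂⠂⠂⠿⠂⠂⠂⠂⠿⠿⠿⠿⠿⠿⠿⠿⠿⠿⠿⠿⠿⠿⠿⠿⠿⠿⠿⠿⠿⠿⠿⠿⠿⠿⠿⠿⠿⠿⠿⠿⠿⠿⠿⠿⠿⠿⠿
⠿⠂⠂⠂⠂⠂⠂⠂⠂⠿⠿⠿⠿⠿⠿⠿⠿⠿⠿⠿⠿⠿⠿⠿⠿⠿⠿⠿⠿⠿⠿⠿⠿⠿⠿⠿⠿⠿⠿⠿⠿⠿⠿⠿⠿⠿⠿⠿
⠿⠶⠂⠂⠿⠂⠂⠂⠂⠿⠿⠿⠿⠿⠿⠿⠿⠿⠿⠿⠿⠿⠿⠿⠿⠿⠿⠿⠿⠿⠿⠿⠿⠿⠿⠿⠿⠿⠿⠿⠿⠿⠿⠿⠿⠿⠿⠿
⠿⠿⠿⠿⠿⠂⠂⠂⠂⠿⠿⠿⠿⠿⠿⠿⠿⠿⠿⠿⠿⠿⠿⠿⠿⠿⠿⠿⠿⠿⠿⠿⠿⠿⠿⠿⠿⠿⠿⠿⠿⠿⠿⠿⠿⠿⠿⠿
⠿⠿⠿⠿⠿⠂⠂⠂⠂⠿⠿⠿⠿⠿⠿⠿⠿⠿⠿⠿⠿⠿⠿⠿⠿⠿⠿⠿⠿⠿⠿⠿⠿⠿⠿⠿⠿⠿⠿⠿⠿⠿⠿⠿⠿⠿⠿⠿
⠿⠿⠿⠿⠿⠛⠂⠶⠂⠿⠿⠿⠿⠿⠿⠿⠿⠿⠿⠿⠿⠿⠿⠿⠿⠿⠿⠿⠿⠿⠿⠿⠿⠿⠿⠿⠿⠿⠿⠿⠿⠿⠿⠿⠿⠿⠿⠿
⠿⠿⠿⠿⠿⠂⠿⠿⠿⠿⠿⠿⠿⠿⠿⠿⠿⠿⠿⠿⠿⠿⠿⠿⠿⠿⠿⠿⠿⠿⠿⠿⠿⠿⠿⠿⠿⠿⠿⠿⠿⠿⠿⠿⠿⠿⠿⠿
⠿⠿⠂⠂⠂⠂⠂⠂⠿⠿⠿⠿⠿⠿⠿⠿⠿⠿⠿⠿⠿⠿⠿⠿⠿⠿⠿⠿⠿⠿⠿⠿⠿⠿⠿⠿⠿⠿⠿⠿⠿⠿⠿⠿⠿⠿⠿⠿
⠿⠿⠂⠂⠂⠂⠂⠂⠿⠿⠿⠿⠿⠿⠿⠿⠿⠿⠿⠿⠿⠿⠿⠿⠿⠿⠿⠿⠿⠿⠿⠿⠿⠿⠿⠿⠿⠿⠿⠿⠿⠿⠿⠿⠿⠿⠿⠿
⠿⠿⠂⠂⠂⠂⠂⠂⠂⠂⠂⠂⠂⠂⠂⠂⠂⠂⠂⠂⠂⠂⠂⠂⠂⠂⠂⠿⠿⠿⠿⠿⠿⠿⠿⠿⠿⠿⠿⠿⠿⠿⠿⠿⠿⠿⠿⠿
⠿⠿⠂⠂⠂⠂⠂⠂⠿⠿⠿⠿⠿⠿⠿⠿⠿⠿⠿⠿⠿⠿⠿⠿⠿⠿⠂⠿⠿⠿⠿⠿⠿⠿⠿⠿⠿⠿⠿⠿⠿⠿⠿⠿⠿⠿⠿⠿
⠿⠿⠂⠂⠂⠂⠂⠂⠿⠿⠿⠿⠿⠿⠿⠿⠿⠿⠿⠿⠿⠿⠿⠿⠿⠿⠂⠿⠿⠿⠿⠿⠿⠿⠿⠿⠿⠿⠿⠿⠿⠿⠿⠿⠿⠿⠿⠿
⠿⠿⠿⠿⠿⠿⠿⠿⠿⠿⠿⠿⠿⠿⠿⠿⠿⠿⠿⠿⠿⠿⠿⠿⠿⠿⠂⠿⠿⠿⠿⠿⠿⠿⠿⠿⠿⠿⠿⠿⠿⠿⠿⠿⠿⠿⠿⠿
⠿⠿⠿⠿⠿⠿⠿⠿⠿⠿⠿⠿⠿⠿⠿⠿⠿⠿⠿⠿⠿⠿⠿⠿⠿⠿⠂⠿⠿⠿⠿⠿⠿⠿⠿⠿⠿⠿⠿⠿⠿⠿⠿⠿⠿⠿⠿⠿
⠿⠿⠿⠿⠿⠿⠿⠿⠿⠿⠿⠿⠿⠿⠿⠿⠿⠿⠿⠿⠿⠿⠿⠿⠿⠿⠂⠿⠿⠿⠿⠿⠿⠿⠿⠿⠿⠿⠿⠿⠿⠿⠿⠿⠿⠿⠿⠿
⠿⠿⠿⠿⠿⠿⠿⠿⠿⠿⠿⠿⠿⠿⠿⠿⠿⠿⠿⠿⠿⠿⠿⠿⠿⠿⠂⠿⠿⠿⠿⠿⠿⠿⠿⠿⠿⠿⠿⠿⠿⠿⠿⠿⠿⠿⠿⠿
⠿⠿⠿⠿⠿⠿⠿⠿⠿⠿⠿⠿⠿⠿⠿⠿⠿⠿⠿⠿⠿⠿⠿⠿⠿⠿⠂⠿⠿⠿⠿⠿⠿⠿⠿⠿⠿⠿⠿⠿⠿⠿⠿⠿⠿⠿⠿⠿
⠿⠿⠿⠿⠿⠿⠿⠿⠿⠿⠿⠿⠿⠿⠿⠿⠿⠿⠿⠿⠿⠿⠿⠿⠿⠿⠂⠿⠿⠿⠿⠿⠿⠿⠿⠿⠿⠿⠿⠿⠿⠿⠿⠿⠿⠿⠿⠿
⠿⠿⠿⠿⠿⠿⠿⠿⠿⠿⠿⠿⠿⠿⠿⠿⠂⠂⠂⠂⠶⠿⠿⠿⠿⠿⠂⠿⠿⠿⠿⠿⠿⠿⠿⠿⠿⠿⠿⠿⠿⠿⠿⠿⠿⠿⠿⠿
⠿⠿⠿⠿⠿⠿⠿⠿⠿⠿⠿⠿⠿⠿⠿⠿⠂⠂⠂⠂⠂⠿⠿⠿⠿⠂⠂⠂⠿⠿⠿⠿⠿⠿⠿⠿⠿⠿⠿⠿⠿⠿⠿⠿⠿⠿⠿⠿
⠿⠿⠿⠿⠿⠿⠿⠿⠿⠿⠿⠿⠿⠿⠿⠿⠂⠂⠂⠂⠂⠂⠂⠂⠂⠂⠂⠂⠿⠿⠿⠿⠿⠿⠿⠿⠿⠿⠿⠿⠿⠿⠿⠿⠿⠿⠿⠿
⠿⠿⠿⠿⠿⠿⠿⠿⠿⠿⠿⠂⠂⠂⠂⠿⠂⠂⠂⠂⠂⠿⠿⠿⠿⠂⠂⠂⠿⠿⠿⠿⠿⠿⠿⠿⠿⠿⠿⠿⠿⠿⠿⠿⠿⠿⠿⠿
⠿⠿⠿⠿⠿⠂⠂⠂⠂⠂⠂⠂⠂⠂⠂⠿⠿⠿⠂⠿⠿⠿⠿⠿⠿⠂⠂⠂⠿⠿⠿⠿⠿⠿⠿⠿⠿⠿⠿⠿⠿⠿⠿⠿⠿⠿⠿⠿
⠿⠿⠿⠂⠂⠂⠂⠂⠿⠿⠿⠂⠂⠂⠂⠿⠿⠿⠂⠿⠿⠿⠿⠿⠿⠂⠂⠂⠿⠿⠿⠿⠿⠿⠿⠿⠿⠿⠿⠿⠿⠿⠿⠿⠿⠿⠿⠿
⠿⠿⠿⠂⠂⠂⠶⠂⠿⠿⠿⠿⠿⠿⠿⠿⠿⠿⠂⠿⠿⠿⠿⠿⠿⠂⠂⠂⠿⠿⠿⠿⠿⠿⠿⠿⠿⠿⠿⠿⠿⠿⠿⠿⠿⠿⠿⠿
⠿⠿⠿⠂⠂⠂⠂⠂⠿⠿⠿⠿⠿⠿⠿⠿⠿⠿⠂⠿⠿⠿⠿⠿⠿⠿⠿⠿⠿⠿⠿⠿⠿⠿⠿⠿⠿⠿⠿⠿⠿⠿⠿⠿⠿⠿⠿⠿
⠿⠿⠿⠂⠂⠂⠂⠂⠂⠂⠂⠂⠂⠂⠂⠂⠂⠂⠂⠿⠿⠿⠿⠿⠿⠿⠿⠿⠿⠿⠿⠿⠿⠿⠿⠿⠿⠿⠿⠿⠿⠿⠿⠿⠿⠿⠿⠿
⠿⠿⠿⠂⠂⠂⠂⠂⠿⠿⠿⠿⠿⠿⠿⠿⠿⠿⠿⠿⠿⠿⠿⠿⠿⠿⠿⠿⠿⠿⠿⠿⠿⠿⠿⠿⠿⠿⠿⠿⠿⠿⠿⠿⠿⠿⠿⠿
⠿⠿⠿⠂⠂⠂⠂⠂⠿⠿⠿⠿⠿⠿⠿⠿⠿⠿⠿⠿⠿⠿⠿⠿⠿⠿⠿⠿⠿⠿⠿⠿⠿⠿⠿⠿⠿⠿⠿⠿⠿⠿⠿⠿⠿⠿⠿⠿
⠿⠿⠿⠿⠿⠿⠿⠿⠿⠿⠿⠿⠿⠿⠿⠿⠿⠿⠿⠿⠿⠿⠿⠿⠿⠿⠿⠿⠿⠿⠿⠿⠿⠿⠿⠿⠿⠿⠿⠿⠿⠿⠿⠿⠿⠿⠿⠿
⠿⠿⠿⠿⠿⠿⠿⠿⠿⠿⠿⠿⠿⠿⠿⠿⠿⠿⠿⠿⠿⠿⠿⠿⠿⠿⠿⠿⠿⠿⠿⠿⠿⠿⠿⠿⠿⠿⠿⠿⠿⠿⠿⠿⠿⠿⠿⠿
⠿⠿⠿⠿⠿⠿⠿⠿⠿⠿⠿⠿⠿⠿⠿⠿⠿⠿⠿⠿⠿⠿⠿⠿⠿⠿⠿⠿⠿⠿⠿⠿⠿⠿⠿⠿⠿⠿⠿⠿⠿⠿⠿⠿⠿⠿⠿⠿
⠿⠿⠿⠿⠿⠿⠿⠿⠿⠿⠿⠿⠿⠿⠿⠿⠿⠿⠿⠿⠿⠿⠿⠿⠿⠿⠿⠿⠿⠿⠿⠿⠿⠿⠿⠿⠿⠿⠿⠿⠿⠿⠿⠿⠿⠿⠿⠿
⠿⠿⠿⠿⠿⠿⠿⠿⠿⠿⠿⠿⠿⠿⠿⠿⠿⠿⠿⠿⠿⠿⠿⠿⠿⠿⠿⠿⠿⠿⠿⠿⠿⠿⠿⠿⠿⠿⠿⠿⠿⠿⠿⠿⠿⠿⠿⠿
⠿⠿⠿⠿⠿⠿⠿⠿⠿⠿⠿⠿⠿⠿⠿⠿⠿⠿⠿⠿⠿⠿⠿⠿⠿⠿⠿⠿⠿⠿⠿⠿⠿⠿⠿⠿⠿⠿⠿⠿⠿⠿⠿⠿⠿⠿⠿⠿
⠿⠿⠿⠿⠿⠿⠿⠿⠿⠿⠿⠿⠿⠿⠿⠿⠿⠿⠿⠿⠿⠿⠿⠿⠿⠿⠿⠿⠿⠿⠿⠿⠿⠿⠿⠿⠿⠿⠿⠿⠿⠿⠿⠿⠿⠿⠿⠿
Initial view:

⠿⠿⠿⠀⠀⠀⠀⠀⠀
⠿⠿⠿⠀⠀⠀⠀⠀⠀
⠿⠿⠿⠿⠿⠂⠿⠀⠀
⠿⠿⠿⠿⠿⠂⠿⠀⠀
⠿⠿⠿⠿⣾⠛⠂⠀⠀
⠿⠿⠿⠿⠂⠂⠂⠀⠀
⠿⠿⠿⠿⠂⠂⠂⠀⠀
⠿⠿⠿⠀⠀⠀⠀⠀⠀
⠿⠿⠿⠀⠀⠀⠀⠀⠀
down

⠿⠿⠿⠀⠀⠀⠀⠀⠀
⠿⠿⠿⠿⠿⠂⠿⠀⠀
⠿⠿⠿⠿⠿⠂⠿⠀⠀
⠿⠿⠿⠿⠂⠛⠂⠀⠀
⠿⠿⠿⠿⣾⠂⠂⠀⠀
⠿⠿⠿⠿⠂⠂⠂⠀⠀
⠿⠿⠿⠿⠶⠂⠂⠀⠀
⠿⠿⠿⠀⠀⠀⠀⠀⠀
⠿⠿⠿⠀⠀⠀⠀⠀⠀

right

⠿⠿⠀⠀⠀⠀⠀⠀⠀
⠿⠿⠿⠿⠂⠿⠀⠀⠀
⠿⠿⠿⠿⠂⠿⠿⠀⠀
⠿⠿⠿⠂⠛⠂⠿⠀⠀
⠿⠿⠿⠂⣾⠂⠿⠀⠀
⠿⠿⠿⠂⠂⠂⠂⠀⠀
⠿⠿⠿⠶⠂⠂⠿⠀⠀
⠿⠿⠀⠀⠀⠀⠀⠀⠀
⠿⠿⠀⠀⠀⠀⠀⠀⠀

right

⠿⠀⠀⠀⠀⠀⠀⠀⠀
⠿⠿⠿⠂⠿⠀⠀⠀⠀
⠿⠿⠿⠂⠿⠿⠿⠀⠀
⠿⠿⠂⠛⠂⠿⠿⠀⠀
⠿⠿⠂⠂⣾⠿⠂⠀⠀
⠿⠿⠂⠂⠂⠂⠂⠀⠀
⠿⠿⠶⠂⠂⠿⠂⠀⠀
⠿⠀⠀⠀⠀⠀⠀⠀⠀
⠿⠀⠀⠀⠀⠀⠀⠀⠀

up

⠿⠀⠀⠀⠀⠀⠀⠀⠀
⠿⠀⠀⠀⠀⠀⠀⠀⠀
⠿⠿⠿⠂⠿⠿⠿⠀⠀
⠿⠿⠿⠂⠿⠿⠿⠀⠀
⠿⠿⠂⠛⣾⠿⠿⠀⠀
⠿⠿⠂⠂⠂⠿⠂⠀⠀
⠿⠿⠂⠂⠂⠂⠂⠀⠀
⠿⠿⠶⠂⠂⠿⠂⠀⠀
⠿⠀⠀⠀⠀⠀⠀⠀⠀

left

⠿⠿⠀⠀⠀⠀⠀⠀⠀
⠿⠿⠀⠀⠀⠀⠀⠀⠀
⠿⠿⠿⠿⠂⠿⠿⠿⠀
⠿⠿⠿⠿⠂⠿⠿⠿⠀
⠿⠿⠿⠂⣾⠂⠿⠿⠀
⠿⠿⠿⠂⠂⠂⠿⠂⠀
⠿⠿⠿⠂⠂⠂⠂⠂⠀
⠿⠿⠿⠶⠂⠂⠿⠂⠀
⠿⠿⠀⠀⠀⠀⠀⠀⠀

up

⠿⠿⠀⠀⠀⠀⠀⠀⠀
⠿⠿⠀⠀⠀⠀⠀⠀⠀
⠿⠿⠿⠿⠂⠿⠿⠀⠀
⠿⠿⠿⠿⠂⠿⠿⠿⠀
⠿⠿⠿⠿⣾⠿⠿⠿⠀
⠿⠿⠿⠂⠛⠂⠿⠿⠀
⠿⠿⠿⠂⠂⠂⠿⠂⠀
⠿⠿⠿⠂⠂⠂⠂⠂⠀
⠿⠿⠿⠶⠂⠂⠿⠂⠀

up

⠿⠿⠀⠀⠀⠀⠀⠀⠀
⠿⠿⠀⠀⠀⠀⠀⠀⠀
⠿⠿⠿⠿⠂⠂⠂⠀⠀
⠿⠿⠿⠿⠂⠿⠿⠀⠀
⠿⠿⠿⠿⣾⠿⠿⠿⠀
⠿⠿⠿⠿⠂⠿⠿⠿⠀
⠿⠿⠿⠂⠛⠂⠿⠿⠀
⠿⠿⠿⠂⠂⠂⠿⠂⠀
⠿⠿⠿⠂⠂⠂⠂⠂⠀

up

⠿⠿⠀⠀⠀⠀⠀⠀⠀
⠿⠿⠀⠀⠀⠀⠀⠀⠀
⠿⠿⠿⠿⠿⠿⠿⠀⠀
⠿⠿⠿⠿⠂⠂⠂⠀⠀
⠿⠿⠿⠿⣾⠿⠿⠀⠀
⠿⠿⠿⠿⠂⠿⠿⠿⠀
⠿⠿⠿⠿⠂⠿⠿⠿⠀
⠿⠿⠿⠂⠛⠂⠿⠿⠀
⠿⠿⠿⠂⠂⠂⠿⠂⠀

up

⠿⠿⠀⠀⠀⠀⠀⠀⠀
⠿⠿⠀⠀⠀⠀⠀⠀⠀
⠿⠿⠿⠿⠿⠿⠿⠀⠀
⠿⠿⠿⠿⠿⠿⠿⠀⠀
⠿⠿⠿⠿⣾⠂⠂⠀⠀
⠿⠿⠿⠿⠂⠿⠿⠀⠀
⠿⠿⠿⠿⠂⠿⠿⠿⠀
⠿⠿⠿⠿⠂⠿⠿⠿⠀
⠿⠿⠿⠂⠛⠂⠿⠿⠀

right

⠿⠀⠀⠀⠀⠀⠀⠀⠀
⠿⠀⠀⠀⠀⠀⠀⠀⠀
⠿⠿⠿⠿⠿⠿⠿⠀⠀
⠿⠿⠿⠿⠿⠿⠿⠀⠀
⠿⠿⠿⠂⣾⠂⠂⠀⠀
⠿⠿⠿⠂⠿⠿⠿⠀⠀
⠿⠿⠿⠂⠿⠿⠿⠀⠀
⠿⠿⠿⠂⠿⠿⠿⠀⠀
⠿⠿⠂⠛⠂⠿⠿⠀⠀

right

⠀⠀⠀⠀⠀⠀⠀⠀⠀
⠀⠀⠀⠀⠀⠀⠀⠀⠀
⠿⠿⠿⠿⠿⠿⠿⠀⠀
⠿⠿⠿⠿⠿⠿⠿⠀⠀
⠿⠿⠂⠂⣾⠂⠂⠀⠀
⠿⠿⠂⠿⠿⠿⠿⠀⠀
⠿⠿⠂⠿⠿⠿⠿⠀⠀
⠿⠿⠂⠿⠿⠿⠀⠀⠀
⠿⠂⠛⠂⠿⠿⠀⠀⠀

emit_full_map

⠿⠿⠿⠿⠿⠿⠿
⠿⠿⠿⠿⠿⠿⠿
⠿⠿⠂⠂⣾⠂⠂
⠿⠿⠂⠿⠿⠿⠿
⠿⠿⠂⠿⠿⠿⠿
⠿⠿⠂⠿⠿⠿⠀
⠿⠂⠛⠂⠿⠿⠀
⠿⠂⠂⠂⠿⠂⠀
⠿⠂⠂⠂⠂⠂⠀
⠿⠶⠂⠂⠿⠂⠀

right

⠀⠀⠀⠀⠀⠀⠀⠀⠀
⠀⠀⠀⠀⠀⠀⠀⠀⠀
⠿⠿⠿⠿⠿⠿⠿⠀⠀
⠿⠿⠿⠿⠿⠿⠿⠀⠀
⠿⠂⠂⠂⣾⠂⠂⠀⠀
⠿⠂⠿⠿⠿⠿⠿⠀⠀
⠿⠂⠿⠿⠿⠿⠿⠀⠀
⠿⠂⠿⠿⠿⠀⠀⠀⠀
⠂⠛⠂⠿⠿⠀⠀⠀⠀

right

⠀⠀⠀⠀⠀⠀⠀⠀⠀
⠀⠀⠀⠀⠀⠀⠀⠀⠀
⠿⠿⠿⠿⠿⠿⠿⠀⠀
⠿⠿⠿⠿⠿⠿⠿⠀⠀
⠂⠂⠂⠂⣾⠂⠂⠀⠀
⠂⠿⠿⠿⠿⠿⠿⠀⠀
⠂⠿⠿⠿⠿⠿⠿⠀⠀
⠂⠿⠿⠿⠀⠀⠀⠀⠀
⠛⠂⠿⠿⠀⠀⠀⠀⠀

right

⠀⠀⠀⠀⠀⠀⠀⠀⠀
⠀⠀⠀⠀⠀⠀⠀⠀⠀
⠿⠿⠿⠿⠿⠿⠿⠀⠀
⠿⠿⠿⠿⠿⠿⠿⠀⠀
⠂⠂⠂⠂⣾⠂⠂⠀⠀
⠿⠿⠿⠿⠿⠿⠿⠀⠀
⠿⠿⠿⠿⠿⠿⠿⠀⠀
⠿⠿⠿⠀⠀⠀⠀⠀⠀
⠂⠿⠿⠀⠀⠀⠀⠀⠀

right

⠀⠀⠀⠀⠀⠀⠀⠀⠀
⠀⠀⠀⠀⠀⠀⠀⠀⠀
⠿⠿⠿⠿⠿⠿⠿⠀⠀
⠿⠿⠿⠿⠿⠿⠿⠀⠀
⠂⠂⠂⠂⣾⠂⠂⠀⠀
⠿⠿⠿⠿⠿⠿⠿⠀⠀
⠿⠿⠿⠿⠿⠿⠿⠀⠀
⠿⠿⠀⠀⠀⠀⠀⠀⠀
⠿⠿⠀⠀⠀⠀⠀⠀⠀

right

⠀⠀⠀⠀⠀⠀⠀⠀⠀
⠀⠀⠀⠀⠀⠀⠀⠀⠀
⠿⠿⠿⠿⠿⠿⠿⠀⠀
⠿⠿⠿⠿⠿⠿⠿⠀⠀
⠂⠂⠂⠂⣾⠂⠂⠀⠀
⠿⠿⠿⠿⠿⠿⠿⠀⠀
⠿⠿⠿⠿⠿⠿⠿⠀⠀
⠿⠀⠀⠀⠀⠀⠀⠀⠀
⠿⠀⠀⠀⠀⠀⠀⠀⠀

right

⠀⠀⠀⠀⠀⠀⠀⠀⠀
⠀⠀⠀⠀⠀⠀⠀⠀⠀
⠿⠿⠿⠿⠿⠿⠿⠀⠀
⠿⠿⠿⠿⠿⠿⠿⠀⠀
⠂⠂⠂⠂⣾⠂⠂⠀⠀
⠿⠿⠿⠿⠿⠿⠿⠀⠀
⠿⠿⠿⠿⠿⠿⠿⠀⠀
⠀⠀⠀⠀⠀⠀⠀⠀⠀
⠀⠀⠀⠀⠀⠀⠀⠀⠀

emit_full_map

⠿⠿⠿⠿⠿⠿⠿⠿⠿⠿⠿⠿⠿
⠿⠿⠿⠿⠿⠿⠿⠿⠿⠿⠿⠿⠿
⠿⠿⠂⠂⠂⠂⠂⠂⠂⠂⣾⠂⠂
⠿⠿⠂⠿⠿⠿⠿⠿⠿⠿⠿⠿⠿
⠿⠿⠂⠿⠿⠿⠿⠿⠿⠿⠿⠿⠿
⠿⠿⠂⠿⠿⠿⠀⠀⠀⠀⠀⠀⠀
⠿⠂⠛⠂⠿⠿⠀⠀⠀⠀⠀⠀⠀
⠿⠂⠂⠂⠿⠂⠀⠀⠀⠀⠀⠀⠀
⠿⠂⠂⠂⠂⠂⠀⠀⠀⠀⠀⠀⠀
⠿⠶⠂⠂⠿⠂⠀⠀⠀⠀⠀⠀⠀

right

⠀⠀⠀⠀⠀⠀⠀⠀⠀
⠀⠀⠀⠀⠀⠀⠀⠀⠀
⠿⠿⠿⠿⠿⠿⠿⠀⠀
⠿⠿⠿⠿⠿⠿⠿⠀⠀
⠂⠂⠂⠂⣾⠂⠂⠀⠀
⠿⠿⠿⠿⠿⠿⠿⠀⠀
⠿⠿⠿⠿⠿⠿⠿⠀⠀
⠀⠀⠀⠀⠀⠀⠀⠀⠀
⠀⠀⠀⠀⠀⠀⠀⠀⠀
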